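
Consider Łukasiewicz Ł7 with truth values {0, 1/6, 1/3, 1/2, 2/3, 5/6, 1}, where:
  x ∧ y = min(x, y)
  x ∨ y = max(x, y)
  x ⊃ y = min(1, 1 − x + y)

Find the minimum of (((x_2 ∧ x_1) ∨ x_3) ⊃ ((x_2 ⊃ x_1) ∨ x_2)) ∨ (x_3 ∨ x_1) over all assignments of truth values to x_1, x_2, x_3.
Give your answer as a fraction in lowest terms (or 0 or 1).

5/6

Take x_1 = 0, x_2 = 1/3, x_3 = 5/6:
x_2 ∧ x_1 = 1/3 ∧ 0 = 0
(x_2 ∧ x_1) ∨ x_3 = 0 ∨ 5/6 = 5/6
x_2 ⊃ x_1 = 1/3 ⊃ 0 = 2/3
(x_2 ⊃ x_1) ∨ x_2 = 2/3 ∨ 1/3 = 2/3
((x_2 ∧ x_1) ∨ x_3) ⊃ ((x_2 ⊃ x_1) ∨ x_2) = 5/6 ⊃ 2/3 = 5/6
x_3 ∨ x_1 = 5/6 ∨ 0 = 5/6
(((x_2 ∧ x_1) ∨ x_3) ⊃ ((x_2 ⊃ x_1) ∨ x_2)) ∨ (x_3 ∨ x_1) = 5/6 ∨ 5/6 = 5/6
No assignment yields a value below 5/6, so this is the minimum.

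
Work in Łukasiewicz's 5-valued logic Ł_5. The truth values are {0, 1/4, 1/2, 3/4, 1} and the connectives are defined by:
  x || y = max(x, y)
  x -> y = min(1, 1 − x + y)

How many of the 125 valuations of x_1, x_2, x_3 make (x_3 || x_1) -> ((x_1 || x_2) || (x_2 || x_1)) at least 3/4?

value 1: 95 assignments (counts)
value 3/4: 16 assignments (counts)
value 1/2: 9 assignments
value 1/4: 4 assignments
value 0: 1 assignment
So 111 of the 125 assignments meet the threshold.

111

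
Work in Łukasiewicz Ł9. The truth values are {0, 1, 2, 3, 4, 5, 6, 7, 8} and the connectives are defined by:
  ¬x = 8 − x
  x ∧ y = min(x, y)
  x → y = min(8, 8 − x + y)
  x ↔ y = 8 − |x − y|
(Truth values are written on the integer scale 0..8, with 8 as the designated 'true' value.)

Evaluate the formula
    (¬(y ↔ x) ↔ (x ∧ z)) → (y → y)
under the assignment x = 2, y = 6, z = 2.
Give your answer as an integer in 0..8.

8

y ↔ x = 6 ↔ 2 = 4
¬(y ↔ x) = ¬4 = 4
x ∧ z = 2 ∧ 2 = 2
¬(y ↔ x) ↔ (x ∧ z) = 4 ↔ 2 = 6
y → y = 6 → 6 = 8
(¬(y ↔ x) ↔ (x ∧ z)) → (y → y) = 6 → 8 = 8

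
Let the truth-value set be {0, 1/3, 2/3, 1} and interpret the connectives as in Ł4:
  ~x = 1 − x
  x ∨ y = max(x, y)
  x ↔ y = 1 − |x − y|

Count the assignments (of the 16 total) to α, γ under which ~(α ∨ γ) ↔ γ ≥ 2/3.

9

α = 0, γ = 0 ↦ 0  <
α = 0, γ = 1/3 ↦ 2/3  ≥
α = 0, γ = 2/3 ↦ 2/3  ≥
α = 0, γ = 1 ↦ 0  <
α = 1/3, γ = 0 ↦ 1/3  <
α = 1/3, γ = 1/3 ↦ 2/3  ≥
α = 1/3, γ = 2/3 ↦ 2/3  ≥
α = 1/3, γ = 1 ↦ 0  <
α = 2/3, γ = 0 ↦ 2/3  ≥
α = 2/3, γ = 1/3 ↦ 1  ≥
α = 2/3, γ = 2/3 ↦ 2/3  ≥
α = 2/3, γ = 1 ↦ 0  <
α = 1, γ = 0 ↦ 1  ≥
α = 1, γ = 1/3 ↦ 2/3  ≥
α = 1, γ = 2/3 ↦ 1/3  <
α = 1, γ = 1 ↦ 0  <
So 9 of the 16 assignments meet the threshold.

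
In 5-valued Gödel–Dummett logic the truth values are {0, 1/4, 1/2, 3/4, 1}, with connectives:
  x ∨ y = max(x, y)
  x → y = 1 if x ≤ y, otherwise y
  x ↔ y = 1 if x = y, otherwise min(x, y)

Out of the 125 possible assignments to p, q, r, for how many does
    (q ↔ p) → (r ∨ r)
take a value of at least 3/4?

value 1: 85 assignments (counts)
value 3/4: 5 assignments (counts)
value 1/2: 7 assignments
value 1/4: 11 assignments
value 0: 17 assignments
So 90 of the 125 assignments meet the threshold.

90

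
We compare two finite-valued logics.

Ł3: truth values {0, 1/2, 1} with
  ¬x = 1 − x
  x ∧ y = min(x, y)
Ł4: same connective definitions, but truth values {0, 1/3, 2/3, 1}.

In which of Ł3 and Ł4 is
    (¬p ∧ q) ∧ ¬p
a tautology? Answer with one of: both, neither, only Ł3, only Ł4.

In Ł3: at p = 0, q = 0 the value is 0 — not a tautology.
In Ł4: at p = 0, q = 0 the value is 0 — not a tautology.

neither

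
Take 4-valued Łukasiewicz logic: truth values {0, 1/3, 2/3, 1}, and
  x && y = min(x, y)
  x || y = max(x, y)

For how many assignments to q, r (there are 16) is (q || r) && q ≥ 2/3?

q = 0, r = 0 ↦ 0  <
q = 0, r = 1/3 ↦ 0  <
q = 0, r = 2/3 ↦ 0  <
q = 0, r = 1 ↦ 0  <
q = 1/3, r = 0 ↦ 1/3  <
q = 1/3, r = 1/3 ↦ 1/3  <
q = 1/3, r = 2/3 ↦ 1/3  <
q = 1/3, r = 1 ↦ 1/3  <
q = 2/3, r = 0 ↦ 2/3  ≥
q = 2/3, r = 1/3 ↦ 2/3  ≥
q = 2/3, r = 2/3 ↦ 2/3  ≥
q = 2/3, r = 1 ↦ 2/3  ≥
q = 1, r = 0 ↦ 1  ≥
q = 1, r = 1/3 ↦ 1  ≥
q = 1, r = 2/3 ↦ 1  ≥
q = 1, r = 1 ↦ 1  ≥
So 8 of the 16 assignments meet the threshold.

8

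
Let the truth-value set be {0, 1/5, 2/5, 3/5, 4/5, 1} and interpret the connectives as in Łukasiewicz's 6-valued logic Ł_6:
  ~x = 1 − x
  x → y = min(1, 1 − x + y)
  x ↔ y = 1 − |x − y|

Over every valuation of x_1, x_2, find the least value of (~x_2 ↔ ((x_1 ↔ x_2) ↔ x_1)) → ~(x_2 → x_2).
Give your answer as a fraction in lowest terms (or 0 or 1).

Take x_1 = 0, x_2 = 2/5:
~x_2 = ~2/5 = 3/5
x_1 ↔ x_2 = 0 ↔ 2/5 = 3/5
(x_1 ↔ x_2) ↔ x_1 = 3/5 ↔ 0 = 2/5
~x_2 ↔ ((x_1 ↔ x_2) ↔ x_1) = 3/5 ↔ 2/5 = 4/5
x_2 → x_2 = 2/5 → 2/5 = 1
~(x_2 → x_2) = ~1 = 0
(~x_2 ↔ ((x_1 ↔ x_2) ↔ x_1)) → ~(x_2 → x_2) = 4/5 → 0 = 1/5
No assignment yields a value below 1/5, so this is the minimum.

1/5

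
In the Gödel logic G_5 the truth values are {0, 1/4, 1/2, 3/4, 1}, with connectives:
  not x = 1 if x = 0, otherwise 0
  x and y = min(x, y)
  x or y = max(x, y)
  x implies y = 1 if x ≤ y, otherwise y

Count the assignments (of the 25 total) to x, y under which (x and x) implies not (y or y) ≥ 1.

9

value 1: 9 assignments (counts)
value 0: 16 assignments
So 9 of the 25 assignments meet the threshold.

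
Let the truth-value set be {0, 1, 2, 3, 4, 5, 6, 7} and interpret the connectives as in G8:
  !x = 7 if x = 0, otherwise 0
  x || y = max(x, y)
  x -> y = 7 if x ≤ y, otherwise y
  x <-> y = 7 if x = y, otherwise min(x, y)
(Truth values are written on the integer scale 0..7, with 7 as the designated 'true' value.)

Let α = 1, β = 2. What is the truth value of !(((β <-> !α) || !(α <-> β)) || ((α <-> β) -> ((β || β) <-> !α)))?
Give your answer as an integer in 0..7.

!α = !1 = 0
β <-> !α = 2 <-> 0 = 0
α <-> β = 1 <-> 2 = 1
!(α <-> β) = !1 = 0
(β <-> !α) || !(α <-> β) = 0 || 0 = 0
α <-> β = 1 <-> 2 = 1
β || β = 2 || 2 = 2
!α = !1 = 0
(β || β) <-> !α = 2 <-> 0 = 0
(α <-> β) -> ((β || β) <-> !α) = 1 -> 0 = 0
((β <-> !α) || !(α <-> β)) || ((α <-> β) -> ((β || β) <-> !α)) = 0 || 0 = 0
!(((β <-> !α) || !(α <-> β)) || ((α <-> β) -> ((β || β) <-> !α))) = !0 = 7

7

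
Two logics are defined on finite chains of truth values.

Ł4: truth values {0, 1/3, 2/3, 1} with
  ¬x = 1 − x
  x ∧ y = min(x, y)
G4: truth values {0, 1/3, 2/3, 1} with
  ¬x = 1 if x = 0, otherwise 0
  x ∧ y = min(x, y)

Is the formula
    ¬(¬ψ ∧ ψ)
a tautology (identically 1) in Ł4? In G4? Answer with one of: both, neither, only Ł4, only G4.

In Ł4: at ψ = 1/3 the value is 2/3 — not a tautology.
In G4: every assignment gives 1 — tautology.

only G4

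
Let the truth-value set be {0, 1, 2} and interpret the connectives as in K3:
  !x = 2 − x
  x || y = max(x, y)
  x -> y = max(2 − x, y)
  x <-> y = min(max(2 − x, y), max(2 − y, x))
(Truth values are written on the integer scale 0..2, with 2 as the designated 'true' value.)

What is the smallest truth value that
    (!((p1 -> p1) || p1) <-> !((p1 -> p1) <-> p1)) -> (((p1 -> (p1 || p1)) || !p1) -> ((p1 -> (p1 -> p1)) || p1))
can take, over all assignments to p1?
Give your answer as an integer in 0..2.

Take p1 = 1:
p1 -> p1 = 1 -> 1 = 1
(p1 -> p1) || p1 = 1 || 1 = 1
!((p1 -> p1) || p1) = !1 = 1
p1 -> p1 = 1 -> 1 = 1
(p1 -> p1) <-> p1 = 1 <-> 1 = 1
!((p1 -> p1) <-> p1) = !1 = 1
!((p1 -> p1) || p1) <-> !((p1 -> p1) <-> p1) = 1 <-> 1 = 1
p1 || p1 = 1 || 1 = 1
p1 -> (p1 || p1) = 1 -> 1 = 1
!p1 = !1 = 1
(p1 -> (p1 || p1)) || !p1 = 1 || 1 = 1
p1 -> p1 = 1 -> 1 = 1
p1 -> (p1 -> p1) = 1 -> 1 = 1
(p1 -> (p1 -> p1)) || p1 = 1 || 1 = 1
((p1 -> (p1 || p1)) || !p1) -> ((p1 -> (p1 -> p1)) || p1) = 1 -> 1 = 1
(!((p1 -> p1) || p1) <-> !((p1 -> p1) <-> p1)) -> (((p1 -> (p1 || p1)) || !p1) -> ((p1 -> (p1 -> p1)) || p1)) = 1 -> 1 = 1
No assignment yields a value below 1, so this is the minimum.

1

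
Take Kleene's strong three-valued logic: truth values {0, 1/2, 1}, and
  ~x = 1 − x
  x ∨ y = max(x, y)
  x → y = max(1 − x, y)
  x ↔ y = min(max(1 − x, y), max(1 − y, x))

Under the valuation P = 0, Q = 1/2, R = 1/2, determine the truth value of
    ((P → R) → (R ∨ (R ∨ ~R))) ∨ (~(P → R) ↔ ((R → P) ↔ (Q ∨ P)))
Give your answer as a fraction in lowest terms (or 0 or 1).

1/2

P → R = 0 → 1/2 = 1
~R = ~1/2 = 1/2
R ∨ ~R = 1/2 ∨ 1/2 = 1/2
R ∨ (R ∨ ~R) = 1/2 ∨ 1/2 = 1/2
(P → R) → (R ∨ (R ∨ ~R)) = 1 → 1/2 = 1/2
P → R = 0 → 1/2 = 1
~(P → R) = ~1 = 0
R → P = 1/2 → 0 = 1/2
Q ∨ P = 1/2 ∨ 0 = 1/2
(R → P) ↔ (Q ∨ P) = 1/2 ↔ 1/2 = 1/2
~(P → R) ↔ ((R → P) ↔ (Q ∨ P)) = 0 ↔ 1/2 = 1/2
((P → R) → (R ∨ (R ∨ ~R))) ∨ (~(P → R) ↔ ((R → P) ↔ (Q ∨ P))) = 1/2 ∨ 1/2 = 1/2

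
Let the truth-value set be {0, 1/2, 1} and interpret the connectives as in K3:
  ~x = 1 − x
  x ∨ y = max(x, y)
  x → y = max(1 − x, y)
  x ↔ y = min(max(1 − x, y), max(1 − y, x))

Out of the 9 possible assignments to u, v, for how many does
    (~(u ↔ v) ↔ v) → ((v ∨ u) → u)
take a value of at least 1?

4

u = 0, v = 0 ↦ 1  ≥
u = 0, v = 1/2 ↦ 1/2  <
u = 0, v = 1 ↦ 0  <
u = 1/2, v = 0 ↦ 1/2  <
u = 1/2, v = 1/2 ↦ 1/2  <
u = 1/2, v = 1 ↦ 1/2  <
u = 1, v = 0 ↦ 1  ≥
u = 1, v = 1/2 ↦ 1  ≥
u = 1, v = 1 ↦ 1  ≥
So 4 of the 9 assignments meet the threshold.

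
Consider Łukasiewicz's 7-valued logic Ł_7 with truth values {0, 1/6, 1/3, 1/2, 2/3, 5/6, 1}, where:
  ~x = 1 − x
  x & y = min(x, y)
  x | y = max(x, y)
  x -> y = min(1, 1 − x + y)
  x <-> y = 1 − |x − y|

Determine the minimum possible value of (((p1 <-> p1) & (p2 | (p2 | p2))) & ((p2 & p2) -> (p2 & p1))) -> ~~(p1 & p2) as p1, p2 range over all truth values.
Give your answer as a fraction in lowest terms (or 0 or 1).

1/2

Take p1 = 0, p2 = 1/2:
p1 <-> p1 = 0 <-> 0 = 1
p2 | p2 = 1/2 | 1/2 = 1/2
p2 | (p2 | p2) = 1/2 | 1/2 = 1/2
(p1 <-> p1) & (p2 | (p2 | p2)) = 1 & 1/2 = 1/2
p2 & p2 = 1/2 & 1/2 = 1/2
p2 & p1 = 1/2 & 0 = 0
(p2 & p2) -> (p2 & p1) = 1/2 -> 0 = 1/2
((p1 <-> p1) & (p2 | (p2 | p2))) & ((p2 & p2) -> (p2 & p1)) = 1/2 & 1/2 = 1/2
p1 & p2 = 0 & 1/2 = 0
~(p1 & p2) = ~0 = 1
~~(p1 & p2) = ~1 = 0
(((p1 <-> p1) & (p2 | (p2 | p2))) & ((p2 & p2) -> (p2 & p1))) -> ~~(p1 & p2) = 1/2 -> 0 = 1/2
No assignment yields a value below 1/2, so this is the minimum.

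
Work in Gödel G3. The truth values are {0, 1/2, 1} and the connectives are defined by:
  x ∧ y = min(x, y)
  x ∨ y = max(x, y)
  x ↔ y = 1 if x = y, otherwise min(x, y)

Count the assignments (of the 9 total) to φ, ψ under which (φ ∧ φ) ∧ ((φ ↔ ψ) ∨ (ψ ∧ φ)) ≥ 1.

φ = 0, ψ = 0 ↦ 0  <
φ = 0, ψ = 1/2 ↦ 0  <
φ = 0, ψ = 1 ↦ 0  <
φ = 1/2, ψ = 0 ↦ 0  <
φ = 1/2, ψ = 1/2 ↦ 1/2  <
φ = 1/2, ψ = 1 ↦ 1/2  <
φ = 1, ψ = 0 ↦ 0  <
φ = 1, ψ = 1/2 ↦ 1/2  <
φ = 1, ψ = 1 ↦ 1  ≥
So 1 of the 9 assignments meets the threshold.

1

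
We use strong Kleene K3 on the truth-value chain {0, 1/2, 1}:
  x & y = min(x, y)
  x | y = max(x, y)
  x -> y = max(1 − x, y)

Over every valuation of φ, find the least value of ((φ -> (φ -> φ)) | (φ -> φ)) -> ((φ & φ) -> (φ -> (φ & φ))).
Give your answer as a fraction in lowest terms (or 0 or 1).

1/2

Take φ = 1/2:
φ -> φ = 1/2 -> 1/2 = 1/2
φ -> (φ -> φ) = 1/2 -> 1/2 = 1/2
φ -> φ = 1/2 -> 1/2 = 1/2
(φ -> (φ -> φ)) | (φ -> φ) = 1/2 | 1/2 = 1/2
φ & φ = 1/2 & 1/2 = 1/2
φ & φ = 1/2 & 1/2 = 1/2
φ -> (φ & φ) = 1/2 -> 1/2 = 1/2
(φ & φ) -> (φ -> (φ & φ)) = 1/2 -> 1/2 = 1/2
((φ -> (φ -> φ)) | (φ -> φ)) -> ((φ & φ) -> (φ -> (φ & φ))) = 1/2 -> 1/2 = 1/2
No assignment yields a value below 1/2, so this is the minimum.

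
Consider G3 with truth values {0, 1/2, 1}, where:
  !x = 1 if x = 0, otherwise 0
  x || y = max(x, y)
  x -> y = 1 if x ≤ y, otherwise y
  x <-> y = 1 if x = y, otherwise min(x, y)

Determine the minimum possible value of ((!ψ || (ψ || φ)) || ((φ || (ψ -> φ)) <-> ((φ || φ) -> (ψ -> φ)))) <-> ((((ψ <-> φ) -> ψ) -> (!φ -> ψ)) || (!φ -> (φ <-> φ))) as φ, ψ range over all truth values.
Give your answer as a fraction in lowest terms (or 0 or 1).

1/2

Take φ = 0, ψ = 1/2:
!ψ = !1/2 = 0
ψ || φ = 1/2 || 0 = 1/2
!ψ || (ψ || φ) = 0 || 1/2 = 1/2
ψ -> φ = 1/2 -> 0 = 0
φ || (ψ -> φ) = 0 || 0 = 0
φ || φ = 0 || 0 = 0
ψ -> φ = 1/2 -> 0 = 0
(φ || φ) -> (ψ -> φ) = 0 -> 0 = 1
(φ || (ψ -> φ)) <-> ((φ || φ) -> (ψ -> φ)) = 0 <-> 1 = 0
(!ψ || (ψ || φ)) || ((φ || (ψ -> φ)) <-> ((φ || φ) -> (ψ -> φ))) = 1/2 || 0 = 1/2
ψ <-> φ = 1/2 <-> 0 = 0
(ψ <-> φ) -> ψ = 0 -> 1/2 = 1
!φ = !0 = 1
!φ -> ψ = 1 -> 1/2 = 1/2
((ψ <-> φ) -> ψ) -> (!φ -> ψ) = 1 -> 1/2 = 1/2
!φ = !0 = 1
φ <-> φ = 0 <-> 0 = 1
!φ -> (φ <-> φ) = 1 -> 1 = 1
(((ψ <-> φ) -> ψ) -> (!φ -> ψ)) || (!φ -> (φ <-> φ)) = 1/2 || 1 = 1
((!ψ || (ψ || φ)) || ((φ || (ψ -> φ)) <-> ((φ || φ) -> (ψ -> φ)))) <-> ((((ψ <-> φ) -> ψ) -> (!φ -> ψ)) || (!φ -> (φ <-> φ))) = 1/2 <-> 1 = 1/2
No assignment yields a value below 1/2, so this is the minimum.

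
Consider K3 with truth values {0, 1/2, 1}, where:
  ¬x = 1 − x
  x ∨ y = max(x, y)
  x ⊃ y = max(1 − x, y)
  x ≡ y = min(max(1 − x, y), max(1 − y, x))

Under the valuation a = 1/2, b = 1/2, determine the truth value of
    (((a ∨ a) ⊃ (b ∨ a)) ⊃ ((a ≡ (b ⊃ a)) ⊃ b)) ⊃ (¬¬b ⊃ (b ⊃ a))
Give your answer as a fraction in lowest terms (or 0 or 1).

1/2

a ∨ a = 1/2 ∨ 1/2 = 1/2
b ∨ a = 1/2 ∨ 1/2 = 1/2
(a ∨ a) ⊃ (b ∨ a) = 1/2 ⊃ 1/2 = 1/2
b ⊃ a = 1/2 ⊃ 1/2 = 1/2
a ≡ (b ⊃ a) = 1/2 ≡ 1/2 = 1/2
(a ≡ (b ⊃ a)) ⊃ b = 1/2 ⊃ 1/2 = 1/2
((a ∨ a) ⊃ (b ∨ a)) ⊃ ((a ≡ (b ⊃ a)) ⊃ b) = 1/2 ⊃ 1/2 = 1/2
¬b = ¬1/2 = 1/2
¬¬b = ¬1/2 = 1/2
b ⊃ a = 1/2 ⊃ 1/2 = 1/2
¬¬b ⊃ (b ⊃ a) = 1/2 ⊃ 1/2 = 1/2
(((a ∨ a) ⊃ (b ∨ a)) ⊃ ((a ≡ (b ⊃ a)) ⊃ b)) ⊃ (¬¬b ⊃ (b ⊃ a)) = 1/2 ⊃ 1/2 = 1/2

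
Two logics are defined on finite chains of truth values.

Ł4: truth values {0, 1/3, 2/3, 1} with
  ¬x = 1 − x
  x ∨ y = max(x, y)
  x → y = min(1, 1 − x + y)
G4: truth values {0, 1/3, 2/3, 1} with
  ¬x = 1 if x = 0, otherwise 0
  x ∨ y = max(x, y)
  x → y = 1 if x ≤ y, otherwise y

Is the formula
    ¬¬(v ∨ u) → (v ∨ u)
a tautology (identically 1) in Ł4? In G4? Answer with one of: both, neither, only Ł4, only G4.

only Ł4

In Ł4: every assignment gives 1 — tautology.
In G4: at u = 0, v = 1/3 the value is 1/3 — not a tautology.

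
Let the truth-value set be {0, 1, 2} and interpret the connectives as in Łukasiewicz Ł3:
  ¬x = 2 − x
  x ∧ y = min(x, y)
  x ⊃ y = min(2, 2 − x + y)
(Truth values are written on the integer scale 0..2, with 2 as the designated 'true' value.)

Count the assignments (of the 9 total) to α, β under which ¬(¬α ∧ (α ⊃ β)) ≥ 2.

α = 0, β = 0 ↦ 0  <
α = 0, β = 1 ↦ 0  <
α = 0, β = 2 ↦ 0  <
α = 1, β = 0 ↦ 1  <
α = 1, β = 1 ↦ 1  <
α = 1, β = 2 ↦ 1  <
α = 2, β = 0 ↦ 2  ≥
α = 2, β = 1 ↦ 2  ≥
α = 2, β = 2 ↦ 2  ≥
So 3 of the 9 assignments meet the threshold.

3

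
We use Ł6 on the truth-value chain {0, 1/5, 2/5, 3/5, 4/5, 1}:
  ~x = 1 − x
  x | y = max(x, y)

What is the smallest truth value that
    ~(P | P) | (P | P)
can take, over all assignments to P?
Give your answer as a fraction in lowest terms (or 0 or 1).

Take P = 2/5:
P | P = 2/5 | 2/5 = 2/5
~(P | P) = ~2/5 = 3/5
P | P = 2/5 | 2/5 = 2/5
~(P | P) | (P | P) = 3/5 | 2/5 = 3/5
No assignment yields a value below 3/5, so this is the minimum.

3/5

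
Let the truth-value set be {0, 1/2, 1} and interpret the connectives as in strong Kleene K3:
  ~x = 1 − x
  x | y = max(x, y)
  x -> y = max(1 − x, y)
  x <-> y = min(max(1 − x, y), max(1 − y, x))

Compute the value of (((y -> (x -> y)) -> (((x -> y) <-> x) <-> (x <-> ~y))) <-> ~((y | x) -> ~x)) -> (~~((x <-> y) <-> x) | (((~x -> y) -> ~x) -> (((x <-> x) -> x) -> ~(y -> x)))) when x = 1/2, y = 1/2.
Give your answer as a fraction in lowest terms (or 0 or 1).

x -> y = 1/2 -> 1/2 = 1/2
y -> (x -> y) = 1/2 -> 1/2 = 1/2
x -> y = 1/2 -> 1/2 = 1/2
(x -> y) <-> x = 1/2 <-> 1/2 = 1/2
~y = ~1/2 = 1/2
x <-> ~y = 1/2 <-> 1/2 = 1/2
((x -> y) <-> x) <-> (x <-> ~y) = 1/2 <-> 1/2 = 1/2
(y -> (x -> y)) -> (((x -> y) <-> x) <-> (x <-> ~y)) = 1/2 -> 1/2 = 1/2
y | x = 1/2 | 1/2 = 1/2
~x = ~1/2 = 1/2
(y | x) -> ~x = 1/2 -> 1/2 = 1/2
~((y | x) -> ~x) = ~1/2 = 1/2
((y -> (x -> y)) -> (((x -> y) <-> x) <-> (x <-> ~y))) <-> ~((y | x) -> ~x) = 1/2 <-> 1/2 = 1/2
x <-> y = 1/2 <-> 1/2 = 1/2
(x <-> y) <-> x = 1/2 <-> 1/2 = 1/2
~((x <-> y) <-> x) = ~1/2 = 1/2
~~((x <-> y) <-> x) = ~1/2 = 1/2
~x = ~1/2 = 1/2
~x -> y = 1/2 -> 1/2 = 1/2
~x = ~1/2 = 1/2
(~x -> y) -> ~x = 1/2 -> 1/2 = 1/2
x <-> x = 1/2 <-> 1/2 = 1/2
(x <-> x) -> x = 1/2 -> 1/2 = 1/2
y -> x = 1/2 -> 1/2 = 1/2
~(y -> x) = ~1/2 = 1/2
((x <-> x) -> x) -> ~(y -> x) = 1/2 -> 1/2 = 1/2
((~x -> y) -> ~x) -> (((x <-> x) -> x) -> ~(y -> x)) = 1/2 -> 1/2 = 1/2
~~((x <-> y) <-> x) | (((~x -> y) -> ~x) -> (((x <-> x) -> x) -> ~(y -> x))) = 1/2 | 1/2 = 1/2
(((y -> (x -> y)) -> (((x -> y) <-> x) <-> (x <-> ~y))) <-> ~((y | x) -> ~x)) -> (~~((x <-> y) <-> x) | (((~x -> y) -> ~x) -> (((x <-> x) -> x) -> ~(y -> x)))) = 1/2 -> 1/2 = 1/2

1/2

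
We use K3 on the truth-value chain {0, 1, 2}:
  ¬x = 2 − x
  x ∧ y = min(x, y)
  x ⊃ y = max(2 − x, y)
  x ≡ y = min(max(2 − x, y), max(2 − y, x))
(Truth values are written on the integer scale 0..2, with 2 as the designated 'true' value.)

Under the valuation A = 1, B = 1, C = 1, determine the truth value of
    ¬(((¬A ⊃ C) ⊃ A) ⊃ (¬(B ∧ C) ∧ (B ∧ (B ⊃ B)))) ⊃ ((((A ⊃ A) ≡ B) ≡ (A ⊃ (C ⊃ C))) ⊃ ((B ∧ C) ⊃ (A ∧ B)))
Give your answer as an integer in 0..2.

1

¬A = ¬1 = 1
¬A ⊃ C = 1 ⊃ 1 = 1
(¬A ⊃ C) ⊃ A = 1 ⊃ 1 = 1
B ∧ C = 1 ∧ 1 = 1
¬(B ∧ C) = ¬1 = 1
B ⊃ B = 1 ⊃ 1 = 1
B ∧ (B ⊃ B) = 1 ∧ 1 = 1
¬(B ∧ C) ∧ (B ∧ (B ⊃ B)) = 1 ∧ 1 = 1
((¬A ⊃ C) ⊃ A) ⊃ (¬(B ∧ C) ∧ (B ∧ (B ⊃ B))) = 1 ⊃ 1 = 1
¬(((¬A ⊃ C) ⊃ A) ⊃ (¬(B ∧ C) ∧ (B ∧ (B ⊃ B)))) = ¬1 = 1
A ⊃ A = 1 ⊃ 1 = 1
(A ⊃ A) ≡ B = 1 ≡ 1 = 1
C ⊃ C = 1 ⊃ 1 = 1
A ⊃ (C ⊃ C) = 1 ⊃ 1 = 1
((A ⊃ A) ≡ B) ≡ (A ⊃ (C ⊃ C)) = 1 ≡ 1 = 1
B ∧ C = 1 ∧ 1 = 1
A ∧ B = 1 ∧ 1 = 1
(B ∧ C) ⊃ (A ∧ B) = 1 ⊃ 1 = 1
(((A ⊃ A) ≡ B) ≡ (A ⊃ (C ⊃ C))) ⊃ ((B ∧ C) ⊃ (A ∧ B)) = 1 ⊃ 1 = 1
¬(((¬A ⊃ C) ⊃ A) ⊃ (¬(B ∧ C) ∧ (B ∧ (B ⊃ B)))) ⊃ ((((A ⊃ A) ≡ B) ≡ (A ⊃ (C ⊃ C))) ⊃ ((B ∧ C) ⊃ (A ∧ B))) = 1 ⊃ 1 = 1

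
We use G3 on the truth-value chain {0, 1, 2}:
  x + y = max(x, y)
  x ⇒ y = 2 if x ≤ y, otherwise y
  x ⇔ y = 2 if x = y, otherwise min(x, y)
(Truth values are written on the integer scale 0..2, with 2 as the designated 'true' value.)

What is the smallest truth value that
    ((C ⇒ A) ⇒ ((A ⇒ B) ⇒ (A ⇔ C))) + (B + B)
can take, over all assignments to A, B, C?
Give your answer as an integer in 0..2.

Take A = 1, B = 1, C = 0:
C ⇒ A = 0 ⇒ 1 = 2
A ⇒ B = 1 ⇒ 1 = 2
A ⇔ C = 1 ⇔ 0 = 0
(A ⇒ B) ⇒ (A ⇔ C) = 2 ⇒ 0 = 0
(C ⇒ A) ⇒ ((A ⇒ B) ⇒ (A ⇔ C)) = 2 ⇒ 0 = 0
B + B = 1 + 1 = 1
((C ⇒ A) ⇒ ((A ⇒ B) ⇒ (A ⇔ C))) + (B + B) = 0 + 1 = 1
No assignment yields a value below 1, so this is the minimum.

1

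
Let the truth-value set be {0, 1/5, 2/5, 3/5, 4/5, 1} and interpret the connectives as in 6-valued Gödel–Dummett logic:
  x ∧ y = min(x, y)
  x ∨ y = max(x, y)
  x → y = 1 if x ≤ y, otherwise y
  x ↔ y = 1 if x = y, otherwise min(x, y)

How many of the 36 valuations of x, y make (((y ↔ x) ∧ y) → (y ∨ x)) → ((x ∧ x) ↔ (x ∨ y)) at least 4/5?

value 1: 21 assignments (counts)
value 4/5: 1 assignment (counts)
value 3/5: 2 assignments
value 2/5: 3 assignments
value 1/5: 4 assignments
value 0: 5 assignments
So 22 of the 36 assignments meet the threshold.

22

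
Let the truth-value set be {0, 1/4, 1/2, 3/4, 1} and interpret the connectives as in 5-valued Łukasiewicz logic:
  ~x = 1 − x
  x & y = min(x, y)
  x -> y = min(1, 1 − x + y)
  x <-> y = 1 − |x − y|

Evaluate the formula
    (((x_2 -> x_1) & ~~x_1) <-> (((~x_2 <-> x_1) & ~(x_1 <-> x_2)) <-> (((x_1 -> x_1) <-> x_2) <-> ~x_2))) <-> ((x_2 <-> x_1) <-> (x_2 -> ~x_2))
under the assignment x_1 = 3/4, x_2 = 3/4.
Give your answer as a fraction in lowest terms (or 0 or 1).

x_2 -> x_1 = 3/4 -> 3/4 = 1
~x_1 = ~3/4 = 1/4
~~x_1 = ~1/4 = 3/4
(x_2 -> x_1) & ~~x_1 = 1 & 3/4 = 3/4
~x_2 = ~3/4 = 1/4
~x_2 <-> x_1 = 1/4 <-> 3/4 = 1/2
x_1 <-> x_2 = 3/4 <-> 3/4 = 1
~(x_1 <-> x_2) = ~1 = 0
(~x_2 <-> x_1) & ~(x_1 <-> x_2) = 1/2 & 0 = 0
x_1 -> x_1 = 3/4 -> 3/4 = 1
(x_1 -> x_1) <-> x_2 = 1 <-> 3/4 = 3/4
~x_2 = ~3/4 = 1/4
((x_1 -> x_1) <-> x_2) <-> ~x_2 = 3/4 <-> 1/4 = 1/2
((~x_2 <-> x_1) & ~(x_1 <-> x_2)) <-> (((x_1 -> x_1) <-> x_2) <-> ~x_2) = 0 <-> 1/2 = 1/2
((x_2 -> x_1) & ~~x_1) <-> (((~x_2 <-> x_1) & ~(x_1 <-> x_2)) <-> (((x_1 -> x_1) <-> x_2) <-> ~x_2)) = 3/4 <-> 1/2 = 3/4
x_2 <-> x_1 = 3/4 <-> 3/4 = 1
~x_2 = ~3/4 = 1/4
x_2 -> ~x_2 = 3/4 -> 1/4 = 1/2
(x_2 <-> x_1) <-> (x_2 -> ~x_2) = 1 <-> 1/2 = 1/2
(((x_2 -> x_1) & ~~x_1) <-> (((~x_2 <-> x_1) & ~(x_1 <-> x_2)) <-> (((x_1 -> x_1) <-> x_2) <-> ~x_2))) <-> ((x_2 <-> x_1) <-> (x_2 -> ~x_2)) = 3/4 <-> 1/2 = 3/4

3/4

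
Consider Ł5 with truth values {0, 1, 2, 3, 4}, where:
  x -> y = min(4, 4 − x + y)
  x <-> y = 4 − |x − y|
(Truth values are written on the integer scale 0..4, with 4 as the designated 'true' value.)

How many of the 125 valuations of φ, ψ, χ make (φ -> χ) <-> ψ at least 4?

value 4: 25 assignments (counts)
value 3: 34 assignments
value 2: 28 assignments
value 1: 22 assignments
value 0: 16 assignments
So 25 of the 125 assignments meet the threshold.

25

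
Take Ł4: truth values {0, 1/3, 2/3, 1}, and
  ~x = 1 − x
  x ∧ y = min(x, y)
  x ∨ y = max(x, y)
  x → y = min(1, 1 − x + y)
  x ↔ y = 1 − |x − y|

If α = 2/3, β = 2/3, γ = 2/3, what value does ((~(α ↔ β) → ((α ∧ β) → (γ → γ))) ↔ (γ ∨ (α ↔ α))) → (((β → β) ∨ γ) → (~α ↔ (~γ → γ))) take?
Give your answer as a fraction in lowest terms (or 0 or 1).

1/3

α ↔ β = 2/3 ↔ 2/3 = 1
~(α ↔ β) = ~1 = 0
α ∧ β = 2/3 ∧ 2/3 = 2/3
γ → γ = 2/3 → 2/3 = 1
(α ∧ β) → (γ → γ) = 2/3 → 1 = 1
~(α ↔ β) → ((α ∧ β) → (γ → γ)) = 0 → 1 = 1
α ↔ α = 2/3 ↔ 2/3 = 1
γ ∨ (α ↔ α) = 2/3 ∨ 1 = 1
(~(α ↔ β) → ((α ∧ β) → (γ → γ))) ↔ (γ ∨ (α ↔ α)) = 1 ↔ 1 = 1
β → β = 2/3 → 2/3 = 1
(β → β) ∨ γ = 1 ∨ 2/3 = 1
~α = ~2/3 = 1/3
~γ = ~2/3 = 1/3
~γ → γ = 1/3 → 2/3 = 1
~α ↔ (~γ → γ) = 1/3 ↔ 1 = 1/3
((β → β) ∨ γ) → (~α ↔ (~γ → γ)) = 1 → 1/3 = 1/3
((~(α ↔ β) → ((α ∧ β) → (γ → γ))) ↔ (γ ∨ (α ↔ α))) → (((β → β) ∨ γ) → (~α ↔ (~γ → γ))) = 1 → 1/3 = 1/3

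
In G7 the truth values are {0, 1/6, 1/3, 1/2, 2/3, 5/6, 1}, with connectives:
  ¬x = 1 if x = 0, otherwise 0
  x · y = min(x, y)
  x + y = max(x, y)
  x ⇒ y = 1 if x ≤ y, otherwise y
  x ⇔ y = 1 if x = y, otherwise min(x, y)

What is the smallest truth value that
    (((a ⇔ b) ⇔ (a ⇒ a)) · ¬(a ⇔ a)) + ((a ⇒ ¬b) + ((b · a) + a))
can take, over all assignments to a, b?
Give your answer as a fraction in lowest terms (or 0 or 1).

Take a = 1/6, b = 1/6:
a ⇔ b = 1/6 ⇔ 1/6 = 1
a ⇒ a = 1/6 ⇒ 1/6 = 1
(a ⇔ b) ⇔ (a ⇒ a) = 1 ⇔ 1 = 1
a ⇔ a = 1/6 ⇔ 1/6 = 1
¬(a ⇔ a) = ¬1 = 0
((a ⇔ b) ⇔ (a ⇒ a)) · ¬(a ⇔ a) = 1 · 0 = 0
¬b = ¬1/6 = 0
a ⇒ ¬b = 1/6 ⇒ 0 = 0
b · a = 1/6 · 1/6 = 1/6
(b · a) + a = 1/6 + 1/6 = 1/6
(a ⇒ ¬b) + ((b · a) + a) = 0 + 1/6 = 1/6
(((a ⇔ b) ⇔ (a ⇒ a)) · ¬(a ⇔ a)) + ((a ⇒ ¬b) + ((b · a) + a)) = 0 + 1/6 = 1/6
No assignment yields a value below 1/6, so this is the minimum.

1/6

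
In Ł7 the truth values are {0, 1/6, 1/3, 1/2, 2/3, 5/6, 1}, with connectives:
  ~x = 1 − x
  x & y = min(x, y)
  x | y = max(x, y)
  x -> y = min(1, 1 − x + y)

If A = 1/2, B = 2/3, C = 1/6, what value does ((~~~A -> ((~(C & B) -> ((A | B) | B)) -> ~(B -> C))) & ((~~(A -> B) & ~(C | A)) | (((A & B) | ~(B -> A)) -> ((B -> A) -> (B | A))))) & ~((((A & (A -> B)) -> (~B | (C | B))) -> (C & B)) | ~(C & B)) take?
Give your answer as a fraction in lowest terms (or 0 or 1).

1/6

~A = ~1/2 = 1/2
~~A = ~1/2 = 1/2
~~~A = ~1/2 = 1/2
C & B = 1/6 & 2/3 = 1/6
~(C & B) = ~1/6 = 5/6
A | B = 1/2 | 2/3 = 2/3
(A | B) | B = 2/3 | 2/3 = 2/3
~(C & B) -> ((A | B) | B) = 5/6 -> 2/3 = 5/6
B -> C = 2/3 -> 1/6 = 1/2
~(B -> C) = ~1/2 = 1/2
(~(C & B) -> ((A | B) | B)) -> ~(B -> C) = 5/6 -> 1/2 = 2/3
~~~A -> ((~(C & B) -> ((A | B) | B)) -> ~(B -> C)) = 1/2 -> 2/3 = 1
A -> B = 1/2 -> 2/3 = 1
~(A -> B) = ~1 = 0
~~(A -> B) = ~0 = 1
C | A = 1/6 | 1/2 = 1/2
~(C | A) = ~1/2 = 1/2
~~(A -> B) & ~(C | A) = 1 & 1/2 = 1/2
A & B = 1/2 & 2/3 = 1/2
B -> A = 2/3 -> 1/2 = 5/6
~(B -> A) = ~5/6 = 1/6
(A & B) | ~(B -> A) = 1/2 | 1/6 = 1/2
B -> A = 2/3 -> 1/2 = 5/6
B | A = 2/3 | 1/2 = 2/3
(B -> A) -> (B | A) = 5/6 -> 2/3 = 5/6
((A & B) | ~(B -> A)) -> ((B -> A) -> (B | A)) = 1/2 -> 5/6 = 1
(~~(A -> B) & ~(C | A)) | (((A & B) | ~(B -> A)) -> ((B -> A) -> (B | A))) = 1/2 | 1 = 1
(~~~A -> ((~(C & B) -> ((A | B) | B)) -> ~(B -> C))) & ((~~(A -> B) & ~(C | A)) | (((A & B) | ~(B -> A)) -> ((B -> A) -> (B | A)))) = 1 & 1 = 1
A -> B = 1/2 -> 2/3 = 1
A & (A -> B) = 1/2 & 1 = 1/2
~B = ~2/3 = 1/3
C | B = 1/6 | 2/3 = 2/3
~B | (C | B) = 1/3 | 2/3 = 2/3
(A & (A -> B)) -> (~B | (C | B)) = 1/2 -> 2/3 = 1
C & B = 1/6 & 2/3 = 1/6
((A & (A -> B)) -> (~B | (C | B))) -> (C & B) = 1 -> 1/6 = 1/6
C & B = 1/6 & 2/3 = 1/6
~(C & B) = ~1/6 = 5/6
(((A & (A -> B)) -> (~B | (C | B))) -> (C & B)) | ~(C & B) = 1/6 | 5/6 = 5/6
~((((A & (A -> B)) -> (~B | (C | B))) -> (C & B)) | ~(C & B)) = ~5/6 = 1/6
((~~~A -> ((~(C & B) -> ((A | B) | B)) -> ~(B -> C))) & ((~~(A -> B) & ~(C | A)) | (((A & B) | ~(B -> A)) -> ((B -> A) -> (B | A))))) & ~((((A & (A -> B)) -> (~B | (C | B))) -> (C & B)) | ~(C & B)) = 1 & 1/6 = 1/6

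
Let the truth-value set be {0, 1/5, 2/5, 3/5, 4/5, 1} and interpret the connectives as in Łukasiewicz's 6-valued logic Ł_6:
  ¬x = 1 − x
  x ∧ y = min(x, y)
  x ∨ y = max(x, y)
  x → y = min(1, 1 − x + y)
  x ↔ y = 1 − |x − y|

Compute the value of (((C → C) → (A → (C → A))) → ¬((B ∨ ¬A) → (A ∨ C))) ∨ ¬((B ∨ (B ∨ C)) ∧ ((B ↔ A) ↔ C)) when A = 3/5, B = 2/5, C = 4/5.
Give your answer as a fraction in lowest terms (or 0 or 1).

C → C = 4/5 → 4/5 = 1
C → A = 4/5 → 3/5 = 4/5
A → (C → A) = 3/5 → 4/5 = 1
(C → C) → (A → (C → A)) = 1 → 1 = 1
¬A = ¬3/5 = 2/5
B ∨ ¬A = 2/5 ∨ 2/5 = 2/5
A ∨ C = 3/5 ∨ 4/5 = 4/5
(B ∨ ¬A) → (A ∨ C) = 2/5 → 4/5 = 1
¬((B ∨ ¬A) → (A ∨ C)) = ¬1 = 0
((C → C) → (A → (C → A))) → ¬((B ∨ ¬A) → (A ∨ C)) = 1 → 0 = 0
B ∨ C = 2/5 ∨ 4/5 = 4/5
B ∨ (B ∨ C) = 2/5 ∨ 4/5 = 4/5
B ↔ A = 2/5 ↔ 3/5 = 4/5
(B ↔ A) ↔ C = 4/5 ↔ 4/5 = 1
(B ∨ (B ∨ C)) ∧ ((B ↔ A) ↔ C) = 4/5 ∧ 1 = 4/5
¬((B ∨ (B ∨ C)) ∧ ((B ↔ A) ↔ C)) = ¬4/5 = 1/5
(((C → C) → (A → (C → A))) → ¬((B ∨ ¬A) → (A ∨ C))) ∨ ¬((B ∨ (B ∨ C)) ∧ ((B ↔ A) ↔ C)) = 0 ∨ 1/5 = 1/5

1/5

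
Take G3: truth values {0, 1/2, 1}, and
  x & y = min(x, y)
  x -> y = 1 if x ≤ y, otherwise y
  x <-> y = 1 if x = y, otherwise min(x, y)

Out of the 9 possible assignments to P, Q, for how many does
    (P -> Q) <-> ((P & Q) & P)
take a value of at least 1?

P = 0, Q = 0 ↦ 0  <
P = 0, Q = 1/2 ↦ 0  <
P = 0, Q = 1 ↦ 0  <
P = 1/2, Q = 0 ↦ 1  ≥
P = 1/2, Q = 1/2 ↦ 1/2  <
P = 1/2, Q = 1 ↦ 1/2  <
P = 1, Q = 0 ↦ 1  ≥
P = 1, Q = 1/2 ↦ 1  ≥
P = 1, Q = 1 ↦ 1  ≥
So 4 of the 9 assignments meet the threshold.

4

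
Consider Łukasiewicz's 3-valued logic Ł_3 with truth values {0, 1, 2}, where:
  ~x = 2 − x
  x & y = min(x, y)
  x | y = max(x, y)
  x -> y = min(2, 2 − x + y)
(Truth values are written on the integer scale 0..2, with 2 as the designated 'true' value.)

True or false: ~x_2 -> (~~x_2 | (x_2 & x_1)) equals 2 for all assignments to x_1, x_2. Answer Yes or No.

No

Counterexample: take x_1 = 0, x_2 = 0.
~x_2 = ~0 = 2
~x_2 = ~0 = 2
~~x_2 = ~2 = 0
x_2 & x_1 = 0 & 0 = 0
~~x_2 | (x_2 & x_1) = 0 | 0 = 0
~x_2 -> (~~x_2 | (x_2 & x_1)) = 2 -> 0 = 0
This gives 0 ≠ 2.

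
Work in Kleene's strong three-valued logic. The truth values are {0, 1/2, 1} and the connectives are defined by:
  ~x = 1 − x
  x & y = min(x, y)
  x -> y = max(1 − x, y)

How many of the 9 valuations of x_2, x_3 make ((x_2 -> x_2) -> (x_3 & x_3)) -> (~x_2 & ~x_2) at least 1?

x_2 = 0, x_3 = 0 ↦ 1  ≥
x_2 = 0, x_3 = 1/2 ↦ 1  ≥
x_2 = 0, x_3 = 1 ↦ 1  ≥
x_2 = 1/2, x_3 = 0 ↦ 1/2  <
x_2 = 1/2, x_3 = 1/2 ↦ 1/2  <
x_2 = 1/2, x_3 = 1 ↦ 1/2  <
x_2 = 1, x_3 = 0 ↦ 1  ≥
x_2 = 1, x_3 = 1/2 ↦ 1/2  <
x_2 = 1, x_3 = 1 ↦ 0  <
So 4 of the 9 assignments meet the threshold.

4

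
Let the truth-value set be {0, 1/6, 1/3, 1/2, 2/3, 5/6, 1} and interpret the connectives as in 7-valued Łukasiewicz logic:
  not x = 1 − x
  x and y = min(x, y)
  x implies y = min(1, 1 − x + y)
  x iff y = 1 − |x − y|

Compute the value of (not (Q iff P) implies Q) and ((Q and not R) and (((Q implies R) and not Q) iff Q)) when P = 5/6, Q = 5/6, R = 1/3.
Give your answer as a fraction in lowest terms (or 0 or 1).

Q iff P = 5/6 iff 5/6 = 1
not (Q iff P) = not 1 = 0
not (Q iff P) implies Q = 0 implies 5/6 = 1
not R = not 1/3 = 2/3
Q and not R = 5/6 and 2/3 = 2/3
Q implies R = 5/6 implies 1/3 = 1/2
not Q = not 5/6 = 1/6
(Q implies R) and not Q = 1/2 and 1/6 = 1/6
((Q implies R) and not Q) iff Q = 1/6 iff 5/6 = 1/3
(Q and not R) and (((Q implies R) and not Q) iff Q) = 2/3 and 1/3 = 1/3
(not (Q iff P) implies Q) and ((Q and not R) and (((Q implies R) and not Q) iff Q)) = 1 and 1/3 = 1/3

1/3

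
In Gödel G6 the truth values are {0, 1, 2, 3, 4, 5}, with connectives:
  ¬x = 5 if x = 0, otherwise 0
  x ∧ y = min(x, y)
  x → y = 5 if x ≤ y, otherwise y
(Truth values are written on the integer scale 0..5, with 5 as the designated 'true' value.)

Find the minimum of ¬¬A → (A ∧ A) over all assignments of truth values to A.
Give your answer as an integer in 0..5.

Take A = 1:
¬A = ¬1 = 0
¬¬A = ¬0 = 5
A ∧ A = 1 ∧ 1 = 1
¬¬A → (A ∧ A) = 5 → 1 = 1
No assignment yields a value below 1, so this is the minimum.

1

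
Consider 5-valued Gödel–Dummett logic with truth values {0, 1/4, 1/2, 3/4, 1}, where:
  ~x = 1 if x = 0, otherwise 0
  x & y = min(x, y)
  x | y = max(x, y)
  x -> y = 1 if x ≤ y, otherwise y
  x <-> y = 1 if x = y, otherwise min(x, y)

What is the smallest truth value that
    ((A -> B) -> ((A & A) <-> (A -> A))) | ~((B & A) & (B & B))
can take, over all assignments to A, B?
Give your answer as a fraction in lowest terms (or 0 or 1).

1/4

Take A = 1/4, B = 1/4:
A -> B = 1/4 -> 1/4 = 1
A & A = 1/4 & 1/4 = 1/4
A -> A = 1/4 -> 1/4 = 1
(A & A) <-> (A -> A) = 1/4 <-> 1 = 1/4
(A -> B) -> ((A & A) <-> (A -> A)) = 1 -> 1/4 = 1/4
B & A = 1/4 & 1/4 = 1/4
B & B = 1/4 & 1/4 = 1/4
(B & A) & (B & B) = 1/4 & 1/4 = 1/4
~((B & A) & (B & B)) = ~1/4 = 0
((A -> B) -> ((A & A) <-> (A -> A))) | ~((B & A) & (B & B)) = 1/4 | 0 = 1/4
No assignment yields a value below 1/4, so this is the minimum.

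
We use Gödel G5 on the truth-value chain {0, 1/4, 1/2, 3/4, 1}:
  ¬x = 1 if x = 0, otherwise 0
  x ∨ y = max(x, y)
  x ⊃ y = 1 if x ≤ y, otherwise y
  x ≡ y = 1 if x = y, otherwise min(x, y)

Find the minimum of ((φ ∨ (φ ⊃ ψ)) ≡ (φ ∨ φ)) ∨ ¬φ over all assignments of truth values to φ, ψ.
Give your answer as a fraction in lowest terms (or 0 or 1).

1/4

Take φ = 1/4, ψ = 1/4:
φ ⊃ ψ = 1/4 ⊃ 1/4 = 1
φ ∨ (φ ⊃ ψ) = 1/4 ∨ 1 = 1
φ ∨ φ = 1/4 ∨ 1/4 = 1/4
(φ ∨ (φ ⊃ ψ)) ≡ (φ ∨ φ) = 1 ≡ 1/4 = 1/4
¬φ = ¬1/4 = 0
((φ ∨ (φ ⊃ ψ)) ≡ (φ ∨ φ)) ∨ ¬φ = 1/4 ∨ 0 = 1/4
No assignment yields a value below 1/4, so this is the minimum.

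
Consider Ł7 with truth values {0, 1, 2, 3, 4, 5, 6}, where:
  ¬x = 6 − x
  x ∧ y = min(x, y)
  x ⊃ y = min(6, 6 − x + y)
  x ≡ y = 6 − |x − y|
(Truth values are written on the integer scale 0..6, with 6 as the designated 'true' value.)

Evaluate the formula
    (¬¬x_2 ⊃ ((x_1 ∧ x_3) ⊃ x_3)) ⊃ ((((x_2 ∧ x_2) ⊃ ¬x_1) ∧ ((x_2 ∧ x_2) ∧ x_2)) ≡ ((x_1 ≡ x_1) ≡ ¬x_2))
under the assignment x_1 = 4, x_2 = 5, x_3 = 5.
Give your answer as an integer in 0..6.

¬x_2 = ¬5 = 1
¬¬x_2 = ¬1 = 5
x_1 ∧ x_3 = 4 ∧ 5 = 4
(x_1 ∧ x_3) ⊃ x_3 = 4 ⊃ 5 = 6
¬¬x_2 ⊃ ((x_1 ∧ x_3) ⊃ x_3) = 5 ⊃ 6 = 6
x_2 ∧ x_2 = 5 ∧ 5 = 5
¬x_1 = ¬4 = 2
(x_2 ∧ x_2) ⊃ ¬x_1 = 5 ⊃ 2 = 3
x_2 ∧ x_2 = 5 ∧ 5 = 5
(x_2 ∧ x_2) ∧ x_2 = 5 ∧ 5 = 5
((x_2 ∧ x_2) ⊃ ¬x_1) ∧ ((x_2 ∧ x_2) ∧ x_2) = 3 ∧ 5 = 3
x_1 ≡ x_1 = 4 ≡ 4 = 6
¬x_2 = ¬5 = 1
(x_1 ≡ x_1) ≡ ¬x_2 = 6 ≡ 1 = 1
(((x_2 ∧ x_2) ⊃ ¬x_1) ∧ ((x_2 ∧ x_2) ∧ x_2)) ≡ ((x_1 ≡ x_1) ≡ ¬x_2) = 3 ≡ 1 = 4
(¬¬x_2 ⊃ ((x_1 ∧ x_3) ⊃ x_3)) ⊃ ((((x_2 ∧ x_2) ⊃ ¬x_1) ∧ ((x_2 ∧ x_2) ∧ x_2)) ≡ ((x_1 ≡ x_1) ≡ ¬x_2)) = 6 ⊃ 4 = 4

4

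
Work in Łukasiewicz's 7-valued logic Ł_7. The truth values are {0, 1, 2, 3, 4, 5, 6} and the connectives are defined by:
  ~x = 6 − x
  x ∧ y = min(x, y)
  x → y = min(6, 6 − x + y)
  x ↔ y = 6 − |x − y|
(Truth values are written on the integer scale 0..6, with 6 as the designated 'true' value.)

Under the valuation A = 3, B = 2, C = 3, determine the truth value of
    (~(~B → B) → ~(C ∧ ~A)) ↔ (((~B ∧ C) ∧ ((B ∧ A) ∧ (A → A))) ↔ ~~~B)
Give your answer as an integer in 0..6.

~B = ~2 = 4
~B → B = 4 → 2 = 4
~(~B → B) = ~4 = 2
~A = ~3 = 3
C ∧ ~A = 3 ∧ 3 = 3
~(C ∧ ~A) = ~3 = 3
~(~B → B) → ~(C ∧ ~A) = 2 → 3 = 6
~B = ~2 = 4
~B ∧ C = 4 ∧ 3 = 3
B ∧ A = 2 ∧ 3 = 2
A → A = 3 → 3 = 6
(B ∧ A) ∧ (A → A) = 2 ∧ 6 = 2
(~B ∧ C) ∧ ((B ∧ A) ∧ (A → A)) = 3 ∧ 2 = 2
~B = ~2 = 4
~~B = ~4 = 2
~~~B = ~2 = 4
((~B ∧ C) ∧ ((B ∧ A) ∧ (A → A))) ↔ ~~~B = 2 ↔ 4 = 4
(~(~B → B) → ~(C ∧ ~A)) ↔ (((~B ∧ C) ∧ ((B ∧ A) ∧ (A → A))) ↔ ~~~B) = 6 ↔ 4 = 4

4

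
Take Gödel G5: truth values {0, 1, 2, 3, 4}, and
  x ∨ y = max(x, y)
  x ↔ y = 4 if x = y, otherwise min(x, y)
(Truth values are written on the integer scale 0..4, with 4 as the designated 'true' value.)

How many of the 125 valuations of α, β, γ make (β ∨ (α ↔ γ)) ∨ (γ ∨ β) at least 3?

value 4: 61 assignments (counts)
value 3: 28 assignments (counts)
value 2: 20 assignments
value 1: 12 assignments
value 0: 4 assignments
So 89 of the 125 assignments meet the threshold.

89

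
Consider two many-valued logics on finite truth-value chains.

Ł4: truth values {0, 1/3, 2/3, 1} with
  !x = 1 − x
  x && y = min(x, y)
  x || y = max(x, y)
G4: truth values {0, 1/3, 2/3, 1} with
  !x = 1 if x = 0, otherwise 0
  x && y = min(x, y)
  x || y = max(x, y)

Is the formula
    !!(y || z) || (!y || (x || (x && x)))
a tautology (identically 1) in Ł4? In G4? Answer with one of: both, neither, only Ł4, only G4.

only G4

In Ł4: at x = 0, y = 1/3, z = 0 the value is 2/3 — not a tautology.
In G4: every assignment gives 1 — tautology.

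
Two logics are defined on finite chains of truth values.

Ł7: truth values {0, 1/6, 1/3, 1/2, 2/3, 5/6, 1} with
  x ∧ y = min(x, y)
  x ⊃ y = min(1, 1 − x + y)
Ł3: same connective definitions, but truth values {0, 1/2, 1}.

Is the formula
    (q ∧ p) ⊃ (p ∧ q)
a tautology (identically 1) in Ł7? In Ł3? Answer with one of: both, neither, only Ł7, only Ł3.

both

In Ł7: every assignment gives 1 — tautology.
In Ł3: every assignment gives 1 — tautology.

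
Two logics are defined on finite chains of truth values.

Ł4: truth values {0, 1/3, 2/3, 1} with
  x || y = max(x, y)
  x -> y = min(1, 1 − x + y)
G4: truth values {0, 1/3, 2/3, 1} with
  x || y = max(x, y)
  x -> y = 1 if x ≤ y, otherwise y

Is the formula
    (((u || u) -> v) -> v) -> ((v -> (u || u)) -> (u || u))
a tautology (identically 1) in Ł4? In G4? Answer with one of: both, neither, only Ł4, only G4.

only Ł4

In Ł4: every assignment gives 1 — tautology.
In G4: at u = 1/3, v = 0 the value is 1/3 — not a tautology.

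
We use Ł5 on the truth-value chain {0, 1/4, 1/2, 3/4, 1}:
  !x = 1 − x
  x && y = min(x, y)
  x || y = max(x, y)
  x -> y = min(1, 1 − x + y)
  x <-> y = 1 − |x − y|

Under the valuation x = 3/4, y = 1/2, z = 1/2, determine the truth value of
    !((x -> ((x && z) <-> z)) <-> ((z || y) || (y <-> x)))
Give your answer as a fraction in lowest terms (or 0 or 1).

1/4

x && z = 3/4 && 1/2 = 1/2
(x && z) <-> z = 1/2 <-> 1/2 = 1
x -> ((x && z) <-> z) = 3/4 -> 1 = 1
z || y = 1/2 || 1/2 = 1/2
y <-> x = 1/2 <-> 3/4 = 3/4
(z || y) || (y <-> x) = 1/2 || 3/4 = 3/4
(x -> ((x && z) <-> z)) <-> ((z || y) || (y <-> x)) = 1 <-> 3/4 = 3/4
!((x -> ((x && z) <-> z)) <-> ((z || y) || (y <-> x))) = !3/4 = 1/4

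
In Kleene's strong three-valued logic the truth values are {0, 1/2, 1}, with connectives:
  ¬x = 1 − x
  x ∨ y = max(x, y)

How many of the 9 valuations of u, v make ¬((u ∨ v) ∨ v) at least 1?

1

u = 0, v = 0 ↦ 1  ≥
u = 0, v = 1/2 ↦ 1/2  <
u = 0, v = 1 ↦ 0  <
u = 1/2, v = 0 ↦ 1/2  <
u = 1/2, v = 1/2 ↦ 1/2  <
u = 1/2, v = 1 ↦ 0  <
u = 1, v = 0 ↦ 0  <
u = 1, v = 1/2 ↦ 0  <
u = 1, v = 1 ↦ 0  <
So 1 of the 9 assignments meets the threshold.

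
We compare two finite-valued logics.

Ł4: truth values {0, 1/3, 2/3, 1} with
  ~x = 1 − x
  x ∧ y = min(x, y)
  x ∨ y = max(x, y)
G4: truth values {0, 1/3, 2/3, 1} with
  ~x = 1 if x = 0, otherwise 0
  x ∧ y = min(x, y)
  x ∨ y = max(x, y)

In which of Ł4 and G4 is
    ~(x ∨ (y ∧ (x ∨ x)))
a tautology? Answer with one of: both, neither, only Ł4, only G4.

In Ł4: at x = 1/3, y = 0 the value is 2/3 — not a tautology.
In G4: at x = 1/3, y = 0 the value is 0 — not a tautology.

neither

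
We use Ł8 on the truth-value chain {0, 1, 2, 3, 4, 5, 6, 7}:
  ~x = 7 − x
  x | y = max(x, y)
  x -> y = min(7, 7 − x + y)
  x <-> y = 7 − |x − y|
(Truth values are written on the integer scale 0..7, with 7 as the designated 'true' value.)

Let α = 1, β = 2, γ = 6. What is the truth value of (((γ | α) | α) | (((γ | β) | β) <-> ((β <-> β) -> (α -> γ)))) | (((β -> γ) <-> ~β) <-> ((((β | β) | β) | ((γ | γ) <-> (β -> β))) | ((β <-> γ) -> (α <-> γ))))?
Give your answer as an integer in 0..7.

γ | α = 6 | 1 = 6
(γ | α) | α = 6 | 1 = 6
γ | β = 6 | 2 = 6
(γ | β) | β = 6 | 2 = 6
β <-> β = 2 <-> 2 = 7
α -> γ = 1 -> 6 = 7
(β <-> β) -> (α -> γ) = 7 -> 7 = 7
((γ | β) | β) <-> ((β <-> β) -> (α -> γ)) = 6 <-> 7 = 6
((γ | α) | α) | (((γ | β) | β) <-> ((β <-> β) -> (α -> γ))) = 6 | 6 = 6
β -> γ = 2 -> 6 = 7
~β = ~2 = 5
(β -> γ) <-> ~β = 7 <-> 5 = 5
β | β = 2 | 2 = 2
(β | β) | β = 2 | 2 = 2
γ | γ = 6 | 6 = 6
β -> β = 2 -> 2 = 7
(γ | γ) <-> (β -> β) = 6 <-> 7 = 6
((β | β) | β) | ((γ | γ) <-> (β -> β)) = 2 | 6 = 6
β <-> γ = 2 <-> 6 = 3
α <-> γ = 1 <-> 6 = 2
(β <-> γ) -> (α <-> γ) = 3 -> 2 = 6
(((β | β) | β) | ((γ | γ) <-> (β -> β))) | ((β <-> γ) -> (α <-> γ)) = 6 | 6 = 6
((β -> γ) <-> ~β) <-> ((((β | β) | β) | ((γ | γ) <-> (β -> β))) | ((β <-> γ) -> (α <-> γ))) = 5 <-> 6 = 6
(((γ | α) | α) | (((γ | β) | β) <-> ((β <-> β) -> (α -> γ)))) | (((β -> γ) <-> ~β) <-> ((((β | β) | β) | ((γ | γ) <-> (β -> β))) | ((β <-> γ) -> (α <-> γ)))) = 6 | 6 = 6

6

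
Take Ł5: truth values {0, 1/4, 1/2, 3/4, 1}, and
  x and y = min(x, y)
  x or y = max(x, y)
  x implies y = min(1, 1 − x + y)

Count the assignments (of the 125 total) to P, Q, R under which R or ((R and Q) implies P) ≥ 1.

value 1: 105 assignments (counts)
value 3/4: 17 assignments
value 1/2: 3 assignments
So 105 of the 125 assignments meet the threshold.

105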